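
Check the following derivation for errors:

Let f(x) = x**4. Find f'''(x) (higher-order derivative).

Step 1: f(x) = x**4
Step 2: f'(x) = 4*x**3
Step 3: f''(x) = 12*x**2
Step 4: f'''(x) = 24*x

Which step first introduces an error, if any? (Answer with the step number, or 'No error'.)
No error

All steps in this derivation are correct.
The final answer f'''(x) = 24*x is valid.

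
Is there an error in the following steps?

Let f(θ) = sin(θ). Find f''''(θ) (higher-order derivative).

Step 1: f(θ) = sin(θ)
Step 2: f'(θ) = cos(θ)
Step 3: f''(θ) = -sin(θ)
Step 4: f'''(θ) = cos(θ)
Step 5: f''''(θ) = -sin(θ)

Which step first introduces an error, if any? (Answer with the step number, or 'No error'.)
Step 4

Step 4 is incorrect due to a sign flip.
The step shows: cos(θ)
The correct value should be: -cos(θ)

Explanation: The sign of the whole expression was flipped: the term -cos(θ) was incorrectly written as cos(θ)
The later steps are derived from this incorrect expression, so the error originates in Step 4.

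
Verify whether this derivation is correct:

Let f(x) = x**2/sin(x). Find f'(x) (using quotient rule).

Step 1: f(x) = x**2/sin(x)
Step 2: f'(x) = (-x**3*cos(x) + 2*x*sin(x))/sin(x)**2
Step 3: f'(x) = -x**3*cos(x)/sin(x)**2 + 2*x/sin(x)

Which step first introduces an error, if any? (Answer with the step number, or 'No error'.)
Step 2

Step 2 is incorrect due to a wrong exponent.
The step shows: (-x**3*cos(x) + 2*x*sin(x))/sin(x)**2
The correct value should be: (-x**2*cos(x) + 2*x*sin(x))/sin(x)**2

Explanation: The exponent 2 on x was incorrectly written as 3: the term (-x**2*cos(x) + 2*x*sin(x))/sin(x)**2 was incorrectly written as (-x**3*cos(x) + 2*x*sin(x))/sin(x)**2
The later steps are derived from this incorrect expression, so the error originates in Step 2.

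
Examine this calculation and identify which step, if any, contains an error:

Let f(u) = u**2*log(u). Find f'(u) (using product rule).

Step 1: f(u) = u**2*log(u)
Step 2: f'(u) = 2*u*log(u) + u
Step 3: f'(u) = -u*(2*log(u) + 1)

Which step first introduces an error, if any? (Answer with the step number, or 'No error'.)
Step 3

Step 3 is incorrect due to a sign flip.
The step shows: -u*(2*log(u) + 1)
The correct value should be: u*(2*log(u) + 1)

Explanation: The sign of the whole expression was flipped: the term u*(2*log(u) + 1) was incorrectly written as -u*(2*log(u) + 1)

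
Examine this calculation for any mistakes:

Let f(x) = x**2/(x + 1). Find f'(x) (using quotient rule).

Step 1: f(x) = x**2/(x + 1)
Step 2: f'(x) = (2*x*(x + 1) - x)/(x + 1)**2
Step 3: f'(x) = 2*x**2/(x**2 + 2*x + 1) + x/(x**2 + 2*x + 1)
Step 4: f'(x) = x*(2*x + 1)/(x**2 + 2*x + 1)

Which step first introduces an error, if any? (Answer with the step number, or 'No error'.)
Step 2

Step 2 is incorrect due to a wrong exponent.
The step shows: (2*x*(x + 1) - x)/(x + 1)**2
The correct value should be: (-x**2 + 2*x*(x + 1))/(x + 1)**2

Explanation: The exponent 2 on x was incorrectly written as 1: the term (-x**2 + 2*x*(x + 1))/(x + 1)**2 was incorrectly written as (2*x*(x + 1) - x)/(x + 1)**2
The later steps are derived from this incorrect expression, so the error originates in Step 2.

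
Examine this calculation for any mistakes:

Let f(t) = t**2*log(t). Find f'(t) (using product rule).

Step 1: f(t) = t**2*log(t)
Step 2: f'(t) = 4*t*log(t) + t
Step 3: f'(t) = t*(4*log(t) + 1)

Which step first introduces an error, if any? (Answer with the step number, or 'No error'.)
Step 2

Step 2 is incorrect due to a wrong coefficient.
The step shows: 4*t*log(t) + t
The correct value should be: 2*t*log(t) + t

Explanation: The coefficient 2 was incorrectly written as 4: the term 2*t*log(t) was incorrectly written as 4*t*log(t)
The later steps are derived from this incorrect expression, so the error originates in Step 2.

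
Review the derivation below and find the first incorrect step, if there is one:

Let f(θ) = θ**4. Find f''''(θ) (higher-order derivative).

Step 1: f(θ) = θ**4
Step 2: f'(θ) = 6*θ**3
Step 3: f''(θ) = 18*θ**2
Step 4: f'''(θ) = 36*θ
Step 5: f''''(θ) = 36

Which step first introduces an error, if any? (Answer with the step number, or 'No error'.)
Step 2

Step 2 is incorrect due to a wrong coefficient.
The step shows: 6*θ**3
The correct value should be: 4*θ**3

Explanation: The coefficient 4 was incorrectly written as 6: the term 4*θ**3 was incorrectly written as 6*θ**3
The later steps are derived from this incorrect expression, so the error originates in Step 2.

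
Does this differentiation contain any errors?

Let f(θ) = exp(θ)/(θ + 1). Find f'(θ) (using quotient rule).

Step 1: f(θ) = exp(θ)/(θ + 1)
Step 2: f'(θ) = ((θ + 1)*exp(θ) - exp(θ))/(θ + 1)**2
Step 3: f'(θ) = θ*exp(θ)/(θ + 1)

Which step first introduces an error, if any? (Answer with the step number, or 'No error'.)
Step 3

Step 3 is incorrect due to a wrong exponent.
The step shows: θ*exp(θ)/(θ + 1)
The correct value should be: θ*exp(θ)/(θ + 1)**2

Explanation: The exponent -2 on θ + 1 was incorrectly written as -1: the term θ*exp(θ)/(θ + 1)**2 was incorrectly written as θ*exp(θ)/(θ + 1)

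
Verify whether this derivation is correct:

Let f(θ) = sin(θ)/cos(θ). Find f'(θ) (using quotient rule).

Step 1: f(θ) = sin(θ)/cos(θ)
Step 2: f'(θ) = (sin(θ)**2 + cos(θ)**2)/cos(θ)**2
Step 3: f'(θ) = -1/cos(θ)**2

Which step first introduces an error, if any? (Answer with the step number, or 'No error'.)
Step 3

Step 3 is incorrect due to a sign flip.
The step shows: -1/cos(θ)**2
The correct value should be: cos(θ)**(-2)

Explanation: The sign of the whole expression was flipped: the term cos(θ)**(-2) was incorrectly written as -1/cos(θ)**2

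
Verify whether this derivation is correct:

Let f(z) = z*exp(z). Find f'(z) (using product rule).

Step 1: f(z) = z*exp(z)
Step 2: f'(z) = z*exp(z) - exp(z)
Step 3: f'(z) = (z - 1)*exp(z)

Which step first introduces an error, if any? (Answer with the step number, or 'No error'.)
Step 2

Step 2 is incorrect due to a sign flip.
The step shows: z*exp(z) - exp(z)
The correct value should be: z*exp(z) + exp(z)

Explanation: The sign of one term was flipped: the term exp(z) was incorrectly written as -exp(z)
The later steps are derived from this incorrect expression, so the error originates in Step 2.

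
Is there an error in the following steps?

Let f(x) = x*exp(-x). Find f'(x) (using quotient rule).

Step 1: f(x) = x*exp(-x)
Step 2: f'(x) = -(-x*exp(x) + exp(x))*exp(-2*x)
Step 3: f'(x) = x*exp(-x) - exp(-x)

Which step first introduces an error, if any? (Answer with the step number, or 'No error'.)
Step 2

Step 2 is incorrect due to a sign flip.
The step shows: -(-x*exp(x) + exp(x))*exp(-2*x)
The correct value should be: (-x*exp(x) + exp(x))*exp(-2*x)

Explanation: The sign of the whole expression was flipped: the term (-x*exp(x) + exp(x))*exp(-2*x) was incorrectly written as -(-x*exp(x) + exp(x))*exp(-2*x)
The later steps are derived from this incorrect expression, so the error originates in Step 2.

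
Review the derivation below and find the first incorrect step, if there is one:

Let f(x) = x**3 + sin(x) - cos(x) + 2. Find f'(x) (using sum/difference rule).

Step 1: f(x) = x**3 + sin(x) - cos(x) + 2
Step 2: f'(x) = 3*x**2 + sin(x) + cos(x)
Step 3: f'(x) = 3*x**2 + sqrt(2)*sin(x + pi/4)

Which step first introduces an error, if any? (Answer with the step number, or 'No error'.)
No error

All steps in this derivation are correct.
The final answer f'(x) = 3*x**2 + sqrt(2)*sin(x + pi/4) is valid.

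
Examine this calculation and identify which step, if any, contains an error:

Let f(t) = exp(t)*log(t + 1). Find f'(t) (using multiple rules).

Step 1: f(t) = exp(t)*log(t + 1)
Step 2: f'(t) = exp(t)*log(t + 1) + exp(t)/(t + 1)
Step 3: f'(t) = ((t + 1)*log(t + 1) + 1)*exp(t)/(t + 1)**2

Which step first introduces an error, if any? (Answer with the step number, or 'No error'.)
Step 3

Step 3 is incorrect due to a wrong exponent.
The step shows: ((t + 1)*log(t + 1) + 1)*exp(t)/(t + 1)**2
The correct value should be: ((t + 1)*log(t + 1) + 1)*exp(t)/(t + 1)

Explanation: The exponent -1 on t + 1 was incorrectly written as -2: the term ((t + 1)*log(t + 1) + 1)*exp(t)/(t + 1) was incorrectly written as ((t + 1)*log(t + 1) + 1)*exp(t)/(t + 1)**2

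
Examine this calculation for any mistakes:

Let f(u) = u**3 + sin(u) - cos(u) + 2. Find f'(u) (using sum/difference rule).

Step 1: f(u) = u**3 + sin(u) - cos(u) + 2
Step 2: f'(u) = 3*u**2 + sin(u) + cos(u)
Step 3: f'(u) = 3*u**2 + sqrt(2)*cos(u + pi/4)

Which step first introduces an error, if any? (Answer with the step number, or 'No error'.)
Step 3

Step 3 is incorrect due to a wrong trig function.
The step shows: 3*u**2 + sqrt(2)*cos(u + pi/4)
The correct value should be: 3*u**2 + sqrt(2)*sin(u + pi/4)

Explanation: sin(u + pi/4) was incorrectly written as cos(u + pi/4): the term sqrt(2)*sin(u + pi/4) was incorrectly written as sqrt(2)*cos(u + pi/4)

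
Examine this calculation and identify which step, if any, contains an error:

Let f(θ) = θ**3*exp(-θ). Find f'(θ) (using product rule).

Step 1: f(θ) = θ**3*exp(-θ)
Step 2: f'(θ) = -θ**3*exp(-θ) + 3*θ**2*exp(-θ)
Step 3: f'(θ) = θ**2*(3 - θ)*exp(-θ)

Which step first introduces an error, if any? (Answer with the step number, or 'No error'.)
No error

All steps in this derivation are correct.
The final answer f'(θ) = θ**2*(3 - θ)*exp(-θ) is valid.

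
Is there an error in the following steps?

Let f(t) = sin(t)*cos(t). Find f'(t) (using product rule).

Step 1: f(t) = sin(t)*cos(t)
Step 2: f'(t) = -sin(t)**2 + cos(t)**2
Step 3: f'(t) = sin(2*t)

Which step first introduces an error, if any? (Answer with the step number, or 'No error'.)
Step 3

Step 3 is incorrect due to a wrong trig function.
The step shows: sin(2*t)
The correct value should be: cos(2*t)

Explanation: cos(2*t) was incorrectly written as sin(2*t): the term cos(2*t) was incorrectly written as sin(2*t)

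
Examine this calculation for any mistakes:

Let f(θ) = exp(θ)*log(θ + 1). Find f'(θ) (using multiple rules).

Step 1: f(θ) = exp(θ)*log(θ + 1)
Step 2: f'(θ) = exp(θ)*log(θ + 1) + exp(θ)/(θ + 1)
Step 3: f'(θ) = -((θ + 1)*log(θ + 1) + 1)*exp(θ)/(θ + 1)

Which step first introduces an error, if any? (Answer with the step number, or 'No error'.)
Step 3

Step 3 is incorrect due to a sign flip.
The step shows: -((θ + 1)*log(θ + 1) + 1)*exp(θ)/(θ + 1)
The correct value should be: ((θ + 1)*log(θ + 1) + 1)*exp(θ)/(θ + 1)

Explanation: The sign of the whole expression was flipped: the term ((θ + 1)*log(θ + 1) + 1)*exp(θ)/(θ + 1) was incorrectly written as -((θ + 1)*log(θ + 1) + 1)*exp(θ)/(θ + 1)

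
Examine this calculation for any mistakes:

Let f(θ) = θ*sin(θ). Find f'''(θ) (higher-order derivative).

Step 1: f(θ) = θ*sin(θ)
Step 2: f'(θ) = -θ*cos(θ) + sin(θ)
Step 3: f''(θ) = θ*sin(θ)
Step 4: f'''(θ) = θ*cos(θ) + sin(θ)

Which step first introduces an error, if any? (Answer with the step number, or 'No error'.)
Step 2

Step 2 is incorrect due to a sign flip.
The step shows: -θ*cos(θ) + sin(θ)
The correct value should be: θ*cos(θ) + sin(θ)

Explanation: The sign of one term was flipped: the term θ*cos(θ) was incorrectly written as -θ*cos(θ)
The later steps are derived from this incorrect expression, so the error originates in Step 2.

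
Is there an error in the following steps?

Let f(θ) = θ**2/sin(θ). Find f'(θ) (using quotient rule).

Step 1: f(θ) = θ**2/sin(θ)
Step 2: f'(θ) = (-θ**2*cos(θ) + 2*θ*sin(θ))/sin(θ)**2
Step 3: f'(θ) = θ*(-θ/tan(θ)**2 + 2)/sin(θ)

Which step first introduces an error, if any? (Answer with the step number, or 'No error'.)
Step 3

Step 3 is incorrect due to a wrong exponent.
The step shows: θ*(-θ/tan(θ)**2 + 2)/sin(θ)
The correct value should be: θ*(-θ/tan(θ) + 2)/sin(θ)

Explanation: The exponent -1 on tan(θ) was incorrectly written as -2: the term θ*(-θ/tan(θ) + 2)/sin(θ) was incorrectly written as θ*(-θ/tan(θ)**2 + 2)/sin(θ)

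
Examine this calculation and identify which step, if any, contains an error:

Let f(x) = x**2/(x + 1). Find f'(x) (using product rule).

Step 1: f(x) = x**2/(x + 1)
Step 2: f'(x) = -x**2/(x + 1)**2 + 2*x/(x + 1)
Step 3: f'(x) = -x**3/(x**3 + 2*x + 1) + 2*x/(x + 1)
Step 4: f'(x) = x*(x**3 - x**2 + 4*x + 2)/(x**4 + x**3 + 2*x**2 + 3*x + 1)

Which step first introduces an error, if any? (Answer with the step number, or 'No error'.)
Step 3

Step 3 is incorrect due to a wrong exponent.
The step shows: -x**3/(x**3 + 2*x + 1) + 2*x/(x + 1)
The correct value should be: -x**2/(x**2 + 2*x + 1) + 2*x/(x + 1)

Explanation: The exponent 2 on x was incorrectly written as 3: the term -x**2/(x**2 + 2*x + 1) was incorrectly written as -x**3/(x**3 + 2*x + 1)
The later steps are derived from this incorrect expression, so the error originates in Step 3.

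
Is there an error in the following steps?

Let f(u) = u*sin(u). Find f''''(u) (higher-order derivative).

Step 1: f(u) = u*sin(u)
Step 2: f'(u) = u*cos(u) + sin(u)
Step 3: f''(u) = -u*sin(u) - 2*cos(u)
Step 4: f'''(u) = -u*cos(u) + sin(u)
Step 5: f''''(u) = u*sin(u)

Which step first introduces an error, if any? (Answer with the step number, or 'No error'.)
Step 3

Step 3 is incorrect due to a sign flip.
The step shows: -u*sin(u) - 2*cos(u)
The correct value should be: -u*sin(u) + 2*cos(u)

Explanation: The sign of one term was flipped: the term 2*cos(u) was incorrectly written as -2*cos(u)
The later steps are derived from this incorrect expression, so the error originates in Step 3.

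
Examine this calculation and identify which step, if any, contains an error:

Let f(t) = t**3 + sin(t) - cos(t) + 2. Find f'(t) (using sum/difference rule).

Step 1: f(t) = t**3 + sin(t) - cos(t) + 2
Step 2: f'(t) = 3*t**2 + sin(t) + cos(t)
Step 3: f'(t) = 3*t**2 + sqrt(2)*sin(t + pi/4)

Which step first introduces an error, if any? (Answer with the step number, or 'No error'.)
No error

All steps in this derivation are correct.
The final answer f'(t) = 3*t**2 + sqrt(2)*sin(t + pi/4) is valid.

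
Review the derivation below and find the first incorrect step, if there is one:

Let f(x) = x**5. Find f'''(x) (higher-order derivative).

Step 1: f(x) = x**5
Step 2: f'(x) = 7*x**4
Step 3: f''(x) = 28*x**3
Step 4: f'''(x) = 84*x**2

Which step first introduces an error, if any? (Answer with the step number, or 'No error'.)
Step 2

Step 2 is incorrect due to a wrong coefficient.
The step shows: 7*x**4
The correct value should be: 5*x**4

Explanation: The coefficient 5 was incorrectly written as 7: the term 5*x**4 was incorrectly written as 7*x**4
The later steps are derived from this incorrect expression, so the error originates in Step 2.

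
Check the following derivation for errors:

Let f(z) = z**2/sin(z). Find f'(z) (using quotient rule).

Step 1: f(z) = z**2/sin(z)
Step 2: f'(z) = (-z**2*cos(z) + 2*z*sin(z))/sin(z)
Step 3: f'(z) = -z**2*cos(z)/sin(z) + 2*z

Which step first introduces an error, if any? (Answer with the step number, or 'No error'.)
Step 2

Step 2 is incorrect due to a wrong exponent.
The step shows: (-z**2*cos(z) + 2*z*sin(z))/sin(z)
The correct value should be: (-z**2*cos(z) + 2*z*sin(z))/sin(z)**2

Explanation: The exponent -2 on sin(z) was incorrectly written as -1: the term (-z**2*cos(z) + 2*z*sin(z))/sin(z)**2 was incorrectly written as (-z**2*cos(z) + 2*z*sin(z))/sin(z)
The later steps are derived from this incorrect expression, so the error originates in Step 2.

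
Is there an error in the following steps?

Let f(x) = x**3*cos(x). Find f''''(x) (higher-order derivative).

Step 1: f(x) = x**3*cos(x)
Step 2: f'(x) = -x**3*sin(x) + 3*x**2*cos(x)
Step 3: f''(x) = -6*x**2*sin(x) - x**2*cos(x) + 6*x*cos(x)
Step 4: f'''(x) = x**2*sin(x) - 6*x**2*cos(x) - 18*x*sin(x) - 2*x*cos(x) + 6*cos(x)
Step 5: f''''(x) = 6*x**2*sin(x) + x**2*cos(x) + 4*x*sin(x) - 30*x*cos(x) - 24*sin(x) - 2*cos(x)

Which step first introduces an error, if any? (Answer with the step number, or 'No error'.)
Step 3

Step 3 is incorrect due to a wrong exponent.
The step shows: -6*x**2*sin(x) - x**2*cos(x) + 6*x*cos(x)
The correct value should be: -x**3*cos(x) - 6*x**2*sin(x) + 6*x*cos(x)

Explanation: The exponent 3 on x was incorrectly written as 2: the term -x**3*cos(x) was incorrectly written as -x**2*cos(x)
The later steps are derived from this incorrect expression, so the error originates in Step 3.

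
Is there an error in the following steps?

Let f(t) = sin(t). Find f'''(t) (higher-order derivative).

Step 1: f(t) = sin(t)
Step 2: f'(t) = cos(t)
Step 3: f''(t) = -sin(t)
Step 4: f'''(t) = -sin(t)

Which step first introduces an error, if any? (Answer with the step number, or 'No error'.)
Step 4

Step 4 is incorrect due to a wrong trig function.
The step shows: -sin(t)
The correct value should be: -cos(t)

Explanation: cos(t) was incorrectly written as sin(t): the term -cos(t) was incorrectly written as -sin(t)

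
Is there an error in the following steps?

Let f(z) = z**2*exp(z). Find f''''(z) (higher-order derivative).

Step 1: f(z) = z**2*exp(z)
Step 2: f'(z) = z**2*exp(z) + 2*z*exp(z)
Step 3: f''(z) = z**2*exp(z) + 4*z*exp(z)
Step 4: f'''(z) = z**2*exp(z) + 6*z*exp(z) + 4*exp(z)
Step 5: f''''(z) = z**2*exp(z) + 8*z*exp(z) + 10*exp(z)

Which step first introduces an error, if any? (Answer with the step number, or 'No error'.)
Step 3

Step 3 is incorrect due to a dropped term.
The step shows: z**2*exp(z) + 4*z*exp(z)
The correct value should be: z**2*exp(z) + 4*z*exp(z) + 2*exp(z)

Explanation: A term was dropped: the term 2*exp(z) was incorrectly omitted
The later steps are derived from this incorrect expression, so the error originates in Step 3.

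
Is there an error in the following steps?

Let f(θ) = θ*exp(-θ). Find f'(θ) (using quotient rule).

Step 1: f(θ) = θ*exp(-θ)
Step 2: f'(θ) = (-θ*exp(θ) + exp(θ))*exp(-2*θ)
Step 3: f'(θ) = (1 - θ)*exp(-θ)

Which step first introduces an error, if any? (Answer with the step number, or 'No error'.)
No error

All steps in this derivation are correct.
The final answer f'(θ) = (1 - θ)*exp(-θ) is valid.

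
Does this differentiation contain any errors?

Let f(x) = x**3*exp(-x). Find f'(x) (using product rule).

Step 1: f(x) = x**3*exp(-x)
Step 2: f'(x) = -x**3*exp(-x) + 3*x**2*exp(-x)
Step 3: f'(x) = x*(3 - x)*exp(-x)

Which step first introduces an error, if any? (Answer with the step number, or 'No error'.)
Step 3

Step 3 is incorrect due to a wrong exponent.
The step shows: x*(3 - x)*exp(-x)
The correct value should be: x**2*(3 - x)*exp(-x)

Explanation: The exponent 2 on x was incorrectly written as 1: the term x**2*(3 - x)*exp(-x) was incorrectly written as x*(3 - x)*exp(-x)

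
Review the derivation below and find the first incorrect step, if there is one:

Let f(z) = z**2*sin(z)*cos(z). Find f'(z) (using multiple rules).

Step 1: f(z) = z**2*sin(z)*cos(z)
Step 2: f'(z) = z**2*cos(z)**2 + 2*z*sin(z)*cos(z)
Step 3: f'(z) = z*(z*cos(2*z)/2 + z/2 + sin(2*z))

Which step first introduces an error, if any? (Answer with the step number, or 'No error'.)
Step 2

Step 2 is incorrect due to a dropped term.
The step shows: z**2*cos(z)**2 + 2*z*sin(z)*cos(z)
The correct value should be: -z**2*sin(z)**2 + z**2*cos(z)**2 + 2*z*sin(z)*cos(z)

Explanation: A term was dropped: the term -z**2*sin(z)**2 was incorrectly omitted
The later steps are derived from this incorrect expression, so the error originates in Step 2.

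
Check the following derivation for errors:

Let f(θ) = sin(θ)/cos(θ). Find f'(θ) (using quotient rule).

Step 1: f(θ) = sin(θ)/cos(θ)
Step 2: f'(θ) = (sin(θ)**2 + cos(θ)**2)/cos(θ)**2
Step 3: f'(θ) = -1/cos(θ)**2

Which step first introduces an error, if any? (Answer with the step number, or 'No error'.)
Step 3

Step 3 is incorrect due to a sign flip.
The step shows: -1/cos(θ)**2
The correct value should be: cos(θ)**(-2)

Explanation: The sign of the whole expression was flipped: the term cos(θ)**(-2) was incorrectly written as -1/cos(θ)**2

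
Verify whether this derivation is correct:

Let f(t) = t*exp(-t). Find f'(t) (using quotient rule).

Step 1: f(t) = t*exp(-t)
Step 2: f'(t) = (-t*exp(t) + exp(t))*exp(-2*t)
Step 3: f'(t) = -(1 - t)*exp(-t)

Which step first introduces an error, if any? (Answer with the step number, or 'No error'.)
Step 3

Step 3 is incorrect due to a sign flip.
The step shows: -(1 - t)*exp(-t)
The correct value should be: (1 - t)*exp(-t)

Explanation: The sign of the whole expression was flipped: the term (1 - t)*exp(-t) was incorrectly written as -(1 - t)*exp(-t)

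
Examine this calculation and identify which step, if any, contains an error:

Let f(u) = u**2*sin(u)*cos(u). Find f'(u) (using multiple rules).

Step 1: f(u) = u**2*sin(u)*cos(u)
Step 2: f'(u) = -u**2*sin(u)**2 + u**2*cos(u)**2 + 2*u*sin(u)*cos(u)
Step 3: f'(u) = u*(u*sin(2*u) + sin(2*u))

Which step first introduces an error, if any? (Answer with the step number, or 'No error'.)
Step 3

Step 3 is incorrect due to a wrong trig function.
The step shows: u*(u*sin(2*u) + sin(2*u))
The correct value should be: u*(u*cos(2*u) + sin(2*u))

Explanation: cos(2*u) was incorrectly written as sin(2*u): the term u*(u*cos(2*u) + sin(2*u)) was incorrectly written as u*(u*sin(2*u) + sin(2*u))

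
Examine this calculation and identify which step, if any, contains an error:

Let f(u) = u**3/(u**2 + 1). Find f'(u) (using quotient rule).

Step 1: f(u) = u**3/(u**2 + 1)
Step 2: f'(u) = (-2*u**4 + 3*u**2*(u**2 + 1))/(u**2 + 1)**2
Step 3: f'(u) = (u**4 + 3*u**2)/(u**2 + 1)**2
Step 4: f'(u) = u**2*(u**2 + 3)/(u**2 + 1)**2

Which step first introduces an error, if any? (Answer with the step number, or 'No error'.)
No error

All steps in this derivation are correct.
The final answer f'(u) = u**2*(u**2 + 3)/(u**2 + 1)**2 is valid.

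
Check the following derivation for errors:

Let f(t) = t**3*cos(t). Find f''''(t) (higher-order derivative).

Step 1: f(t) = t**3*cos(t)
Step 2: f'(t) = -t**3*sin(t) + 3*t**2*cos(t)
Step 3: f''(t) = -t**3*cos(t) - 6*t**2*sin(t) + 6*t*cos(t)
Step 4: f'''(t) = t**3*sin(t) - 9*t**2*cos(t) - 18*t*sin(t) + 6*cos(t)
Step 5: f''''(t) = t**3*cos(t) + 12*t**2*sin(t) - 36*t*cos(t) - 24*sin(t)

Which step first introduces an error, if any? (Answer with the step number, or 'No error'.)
No error

All steps in this derivation are correct.
The final answer f''''(t) = t**3*cos(t) + 12*t**2*sin(t) - 36*t*cos(t) - 24*sin(t) is valid.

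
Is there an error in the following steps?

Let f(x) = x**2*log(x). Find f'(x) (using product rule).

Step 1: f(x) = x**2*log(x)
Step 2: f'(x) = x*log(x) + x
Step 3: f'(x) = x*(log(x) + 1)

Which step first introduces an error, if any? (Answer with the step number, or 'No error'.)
Step 2

Step 2 is incorrect due to a wrong coefficient.
The step shows: x*log(x) + x
The correct value should be: 2*x*log(x) + x

Explanation: The coefficient 2 was incorrectly written as 1: the term 2*x*log(x) was incorrectly written as x*log(x)
The later steps are derived from this incorrect expression, so the error originates in Step 2.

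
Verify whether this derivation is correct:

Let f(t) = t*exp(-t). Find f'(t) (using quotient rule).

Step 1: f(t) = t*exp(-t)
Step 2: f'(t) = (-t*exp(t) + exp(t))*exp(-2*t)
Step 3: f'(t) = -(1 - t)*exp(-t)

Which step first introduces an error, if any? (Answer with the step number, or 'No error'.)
Step 3

Step 3 is incorrect due to a sign flip.
The step shows: -(1 - t)*exp(-t)
The correct value should be: (1 - t)*exp(-t)

Explanation: The sign of the whole expression was flipped: the term (1 - t)*exp(-t) was incorrectly written as -(1 - t)*exp(-t)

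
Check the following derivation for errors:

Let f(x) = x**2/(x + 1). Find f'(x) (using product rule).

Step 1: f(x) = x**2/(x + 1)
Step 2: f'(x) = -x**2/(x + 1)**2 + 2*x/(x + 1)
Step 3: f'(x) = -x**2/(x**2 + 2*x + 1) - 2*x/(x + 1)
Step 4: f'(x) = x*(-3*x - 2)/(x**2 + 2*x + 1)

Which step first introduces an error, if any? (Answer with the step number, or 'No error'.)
Step 3

Step 3 is incorrect due to a sign flip.
The step shows: -x**2/(x**2 + 2*x + 1) - 2*x/(x + 1)
The correct value should be: -x**2/(x**2 + 2*x + 1) + 2*x/(x + 1)

Explanation: The sign of one term was flipped: the term 2*x/(x + 1) was incorrectly written as -2*x/(x + 1)
The later steps are derived from this incorrect expression, so the error originates in Step 3.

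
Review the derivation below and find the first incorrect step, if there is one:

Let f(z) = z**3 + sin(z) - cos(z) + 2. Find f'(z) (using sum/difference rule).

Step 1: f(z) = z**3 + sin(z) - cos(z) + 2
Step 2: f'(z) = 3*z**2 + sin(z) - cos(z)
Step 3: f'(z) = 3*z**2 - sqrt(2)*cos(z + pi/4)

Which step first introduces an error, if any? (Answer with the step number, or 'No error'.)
Step 2

Step 2 is incorrect due to a sign flip.
The step shows: 3*z**2 + sin(z) - cos(z)
The correct value should be: 3*z**2 + sin(z) + cos(z)

Explanation: The sign of one term was flipped: the term cos(z) was incorrectly written as -cos(z)
The later steps are derived from this incorrect expression, so the error originates in Step 2.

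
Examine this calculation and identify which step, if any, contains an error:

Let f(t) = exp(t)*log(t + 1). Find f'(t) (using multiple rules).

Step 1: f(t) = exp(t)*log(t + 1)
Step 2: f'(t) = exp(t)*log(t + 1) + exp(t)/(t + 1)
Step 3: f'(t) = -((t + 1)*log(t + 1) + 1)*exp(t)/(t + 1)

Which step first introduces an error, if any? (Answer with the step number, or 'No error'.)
Step 3

Step 3 is incorrect due to a sign flip.
The step shows: -((t + 1)*log(t + 1) + 1)*exp(t)/(t + 1)
The correct value should be: ((t + 1)*log(t + 1) + 1)*exp(t)/(t + 1)

Explanation: The sign of the whole expression was flipped: the term ((t + 1)*log(t + 1) + 1)*exp(t)/(t + 1) was incorrectly written as -((t + 1)*log(t + 1) + 1)*exp(t)/(t + 1)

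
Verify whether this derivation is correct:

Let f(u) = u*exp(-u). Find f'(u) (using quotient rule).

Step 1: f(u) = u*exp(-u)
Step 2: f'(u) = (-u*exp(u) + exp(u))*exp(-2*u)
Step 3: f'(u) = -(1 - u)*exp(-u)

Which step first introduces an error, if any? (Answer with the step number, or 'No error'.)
Step 3

Step 3 is incorrect due to a sign flip.
The step shows: -(1 - u)*exp(-u)
The correct value should be: (1 - u)*exp(-u)

Explanation: The sign of the whole expression was flipped: the term (1 - u)*exp(-u) was incorrectly written as -(1 - u)*exp(-u)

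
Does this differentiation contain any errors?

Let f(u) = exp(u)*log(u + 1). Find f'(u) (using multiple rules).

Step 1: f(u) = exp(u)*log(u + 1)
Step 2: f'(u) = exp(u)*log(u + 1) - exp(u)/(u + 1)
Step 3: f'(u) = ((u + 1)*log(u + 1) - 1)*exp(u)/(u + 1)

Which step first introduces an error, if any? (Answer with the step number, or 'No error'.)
Step 2

Step 2 is incorrect due to a sign flip.
The step shows: exp(u)*log(u + 1) - exp(u)/(u + 1)
The correct value should be: exp(u)*log(u + 1) + exp(u)/(u + 1)

Explanation: The sign of one term was flipped: the term exp(u)/(u + 1) was incorrectly written as -exp(u)/(u + 1)
The later steps are derived from this incorrect expression, so the error originates in Step 2.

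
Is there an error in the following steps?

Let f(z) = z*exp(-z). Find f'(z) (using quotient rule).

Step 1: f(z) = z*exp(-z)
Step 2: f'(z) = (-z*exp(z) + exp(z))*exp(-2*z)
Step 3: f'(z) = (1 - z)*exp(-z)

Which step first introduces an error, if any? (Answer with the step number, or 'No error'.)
No error

All steps in this derivation are correct.
The final answer f'(z) = (1 - z)*exp(-z) is valid.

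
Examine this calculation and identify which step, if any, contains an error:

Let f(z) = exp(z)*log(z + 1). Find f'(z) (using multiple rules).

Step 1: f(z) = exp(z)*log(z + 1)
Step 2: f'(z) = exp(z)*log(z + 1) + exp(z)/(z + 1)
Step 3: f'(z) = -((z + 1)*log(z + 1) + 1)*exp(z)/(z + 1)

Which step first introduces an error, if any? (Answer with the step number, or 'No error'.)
Step 3

Step 3 is incorrect due to a sign flip.
The step shows: -((z + 1)*log(z + 1) + 1)*exp(z)/(z + 1)
The correct value should be: ((z + 1)*log(z + 1) + 1)*exp(z)/(z + 1)

Explanation: The sign of the whole expression was flipped: the term ((z + 1)*log(z + 1) + 1)*exp(z)/(z + 1) was incorrectly written as -((z + 1)*log(z + 1) + 1)*exp(z)/(z + 1)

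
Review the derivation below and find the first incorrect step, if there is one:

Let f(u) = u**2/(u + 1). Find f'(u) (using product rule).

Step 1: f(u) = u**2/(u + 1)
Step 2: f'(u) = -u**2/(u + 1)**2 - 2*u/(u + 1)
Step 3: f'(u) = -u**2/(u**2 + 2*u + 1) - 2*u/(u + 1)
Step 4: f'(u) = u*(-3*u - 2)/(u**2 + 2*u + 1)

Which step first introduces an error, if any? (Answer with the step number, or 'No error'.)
Step 2

Step 2 is incorrect due to a sign flip.
The step shows: -u**2/(u + 1)**2 - 2*u/(u + 1)
The correct value should be: -u**2/(u + 1)**2 + 2*u/(u + 1)

Explanation: The sign of one term was flipped: the term 2*u/(u + 1) was incorrectly written as -2*u/(u + 1)
The later steps are derived from this incorrect expression, so the error originates in Step 2.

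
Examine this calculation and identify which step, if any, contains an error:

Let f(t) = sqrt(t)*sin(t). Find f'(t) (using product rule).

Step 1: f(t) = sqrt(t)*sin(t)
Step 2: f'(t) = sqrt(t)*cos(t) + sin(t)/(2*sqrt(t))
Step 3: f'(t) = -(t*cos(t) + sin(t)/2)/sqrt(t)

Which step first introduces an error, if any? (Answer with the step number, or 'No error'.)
Step 3

Step 3 is incorrect due to a sign flip.
The step shows: -(t*cos(t) + sin(t)/2)/sqrt(t)
The correct value should be: (t*cos(t) + sin(t)/2)/sqrt(t)

Explanation: The sign of the whole expression was flipped: the term (t*cos(t) + sin(t)/2)/sqrt(t) was incorrectly written as -(t*cos(t) + sin(t)/2)/sqrt(t)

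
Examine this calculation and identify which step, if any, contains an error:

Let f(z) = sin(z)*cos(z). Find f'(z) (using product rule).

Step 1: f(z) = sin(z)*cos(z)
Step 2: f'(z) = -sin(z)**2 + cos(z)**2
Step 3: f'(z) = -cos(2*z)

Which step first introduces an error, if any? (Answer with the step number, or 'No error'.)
Step 3

Step 3 is incorrect due to a sign flip.
The step shows: -cos(2*z)
The correct value should be: cos(2*z)

Explanation: The sign of the whole expression was flipped: the term cos(2*z) was incorrectly written as -cos(2*z)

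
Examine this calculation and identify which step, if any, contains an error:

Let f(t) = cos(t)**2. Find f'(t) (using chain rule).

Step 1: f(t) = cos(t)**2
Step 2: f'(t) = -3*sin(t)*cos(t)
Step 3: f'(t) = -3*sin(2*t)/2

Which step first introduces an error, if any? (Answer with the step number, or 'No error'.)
Step 2

Step 2 is incorrect due to a wrong coefficient.
The step shows: -3*sin(t)*cos(t)
The correct value should be: -2*sin(t)*cos(t)

Explanation: The coefficient -2 was incorrectly written as -3: the term -2*sin(t)*cos(t) was incorrectly written as -3*sin(t)*cos(t)
The later steps are derived from this incorrect expression, so the error originates in Step 2.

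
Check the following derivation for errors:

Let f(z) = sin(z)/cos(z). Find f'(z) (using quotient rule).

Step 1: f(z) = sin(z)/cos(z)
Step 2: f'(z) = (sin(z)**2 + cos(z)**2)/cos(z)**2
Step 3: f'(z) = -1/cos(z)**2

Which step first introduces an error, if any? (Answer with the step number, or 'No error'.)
Step 3

Step 3 is incorrect due to a sign flip.
The step shows: -1/cos(z)**2
The correct value should be: cos(z)**(-2)

Explanation: The sign of the whole expression was flipped: the term cos(z)**(-2) was incorrectly written as -1/cos(z)**2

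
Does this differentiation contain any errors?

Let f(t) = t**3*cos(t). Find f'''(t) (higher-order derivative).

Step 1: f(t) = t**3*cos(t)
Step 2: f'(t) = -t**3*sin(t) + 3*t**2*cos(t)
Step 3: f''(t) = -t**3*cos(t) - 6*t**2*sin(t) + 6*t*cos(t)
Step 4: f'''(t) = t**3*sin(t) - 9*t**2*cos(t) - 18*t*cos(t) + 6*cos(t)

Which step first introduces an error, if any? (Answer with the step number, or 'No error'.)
Step 4

Step 4 is incorrect due to a wrong trig function.
The step shows: t**3*sin(t) - 9*t**2*cos(t) - 18*t*cos(t) + 6*cos(t)
The correct value should be: t**3*sin(t) - 9*t**2*cos(t) - 18*t*sin(t) + 6*cos(t)

Explanation: sin(t) was incorrectly written as cos(t): the term -18*t*sin(t) was incorrectly written as -18*t*cos(t)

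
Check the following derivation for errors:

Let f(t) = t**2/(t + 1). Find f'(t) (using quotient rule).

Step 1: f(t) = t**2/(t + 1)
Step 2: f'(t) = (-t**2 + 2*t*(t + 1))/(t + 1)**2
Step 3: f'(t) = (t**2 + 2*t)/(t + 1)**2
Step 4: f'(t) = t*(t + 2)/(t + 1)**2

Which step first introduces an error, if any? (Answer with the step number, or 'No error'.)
No error

All steps in this derivation are correct.
The final answer f'(t) = t*(t + 2)/(t + 1)**2 is valid.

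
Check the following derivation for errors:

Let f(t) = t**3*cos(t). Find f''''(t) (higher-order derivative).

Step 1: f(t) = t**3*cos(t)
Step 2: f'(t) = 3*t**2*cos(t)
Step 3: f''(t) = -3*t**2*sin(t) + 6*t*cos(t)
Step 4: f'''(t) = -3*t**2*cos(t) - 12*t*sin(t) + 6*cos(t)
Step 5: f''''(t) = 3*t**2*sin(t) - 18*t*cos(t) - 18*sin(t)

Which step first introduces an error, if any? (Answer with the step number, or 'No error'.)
Step 2

Step 2 is incorrect due to a dropped term.
The step shows: 3*t**2*cos(t)
The correct value should be: -t**3*sin(t) + 3*t**2*cos(t)

Explanation: A term was dropped: the term -t**3*sin(t) was incorrectly omitted
The later steps are derived from this incorrect expression, so the error originates in Step 2.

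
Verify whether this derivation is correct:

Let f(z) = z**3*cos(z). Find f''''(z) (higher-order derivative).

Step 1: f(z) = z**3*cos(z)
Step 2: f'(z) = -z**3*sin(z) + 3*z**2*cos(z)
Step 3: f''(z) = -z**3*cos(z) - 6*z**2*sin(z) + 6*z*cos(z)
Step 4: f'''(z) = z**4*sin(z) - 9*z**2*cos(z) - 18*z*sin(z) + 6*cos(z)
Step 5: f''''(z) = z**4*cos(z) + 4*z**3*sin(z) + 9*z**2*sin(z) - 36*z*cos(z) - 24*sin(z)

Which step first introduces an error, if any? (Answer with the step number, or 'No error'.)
Step 4

Step 4 is incorrect due to a wrong exponent.
The step shows: z**4*sin(z) - 9*z**2*cos(z) - 18*z*sin(z) + 6*cos(z)
The correct value should be: z**3*sin(z) - 9*z**2*cos(z) - 18*z*sin(z) + 6*cos(z)

Explanation: The exponent 3 on z was incorrectly written as 4: the term z**3*sin(z) was incorrectly written as z**4*sin(z)
The later steps are derived from this incorrect expression, so the error originates in Step 4.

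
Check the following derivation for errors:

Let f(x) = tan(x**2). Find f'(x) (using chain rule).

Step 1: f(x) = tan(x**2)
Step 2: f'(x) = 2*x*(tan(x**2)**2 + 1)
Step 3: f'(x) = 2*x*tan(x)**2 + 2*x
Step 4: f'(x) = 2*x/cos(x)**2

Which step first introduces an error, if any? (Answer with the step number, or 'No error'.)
Step 3

Step 3 is incorrect due to a wrong exponent.
The step shows: 2*x*tan(x)**2 + 2*x
The correct value should be: 2*x*tan(x**2)**2 + 2*x

Explanation: The exponent 2 on x was incorrectly written as 1: the term 2*x*tan(x**2)**2 was incorrectly written as 2*x*tan(x)**2
The later steps are derived from this incorrect expression, so the error originates in Step 3.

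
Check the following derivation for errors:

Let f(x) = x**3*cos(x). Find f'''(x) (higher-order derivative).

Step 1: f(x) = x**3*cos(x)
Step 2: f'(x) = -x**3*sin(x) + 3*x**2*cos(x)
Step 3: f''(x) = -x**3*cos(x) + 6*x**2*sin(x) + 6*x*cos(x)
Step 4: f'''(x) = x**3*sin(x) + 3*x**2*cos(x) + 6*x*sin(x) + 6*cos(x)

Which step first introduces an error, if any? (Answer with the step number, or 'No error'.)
Step 3

Step 3 is incorrect due to a sign flip.
The step shows: -x**3*cos(x) + 6*x**2*sin(x) + 6*x*cos(x)
The correct value should be: -x**3*cos(x) - 6*x**2*sin(x) + 6*x*cos(x)

Explanation: The sign of one term was flipped: the term -6*x**2*sin(x) was incorrectly written as 6*x**2*sin(x)
The later steps are derived from this incorrect expression, so the error originates in Step 3.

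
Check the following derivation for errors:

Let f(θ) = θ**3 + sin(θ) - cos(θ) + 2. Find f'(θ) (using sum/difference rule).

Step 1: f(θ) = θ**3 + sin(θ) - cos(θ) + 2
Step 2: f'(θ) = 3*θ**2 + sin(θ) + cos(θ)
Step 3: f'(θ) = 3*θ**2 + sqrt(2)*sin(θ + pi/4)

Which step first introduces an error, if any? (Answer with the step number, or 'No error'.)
No error

All steps in this derivation are correct.
The final answer f'(θ) = 3*θ**2 + sqrt(2)*sin(θ + pi/4) is valid.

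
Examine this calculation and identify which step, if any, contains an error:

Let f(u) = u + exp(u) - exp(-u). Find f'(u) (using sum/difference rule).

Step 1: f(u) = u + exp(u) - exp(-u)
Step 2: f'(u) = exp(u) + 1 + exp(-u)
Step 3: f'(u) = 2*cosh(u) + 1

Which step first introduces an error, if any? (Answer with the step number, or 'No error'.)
No error

All steps in this derivation are correct.
The final answer f'(u) = 2*cosh(u) + 1 is valid.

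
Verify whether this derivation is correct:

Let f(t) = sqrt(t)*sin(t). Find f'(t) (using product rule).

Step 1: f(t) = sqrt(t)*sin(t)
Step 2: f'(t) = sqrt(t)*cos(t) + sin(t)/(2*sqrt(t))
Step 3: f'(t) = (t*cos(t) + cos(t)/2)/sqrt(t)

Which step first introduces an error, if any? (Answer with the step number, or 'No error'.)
Step 3

Step 3 is incorrect due to a wrong trig function.
The step shows: (t*cos(t) + cos(t)/2)/sqrt(t)
The correct value should be: (t*cos(t) + sin(t)/2)/sqrt(t)

Explanation: sin(t) was incorrectly written as cos(t): the term (t*cos(t) + sin(t)/2)/sqrt(t) was incorrectly written as (t*cos(t) + cos(t)/2)/sqrt(t)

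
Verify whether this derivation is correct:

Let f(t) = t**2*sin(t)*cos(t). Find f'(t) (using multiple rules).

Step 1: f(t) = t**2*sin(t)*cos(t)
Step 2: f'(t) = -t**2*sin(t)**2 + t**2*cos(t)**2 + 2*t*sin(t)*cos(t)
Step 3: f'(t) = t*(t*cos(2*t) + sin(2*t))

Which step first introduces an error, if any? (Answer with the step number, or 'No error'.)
No error

All steps in this derivation are correct.
The final answer f'(t) = t*(t*cos(2*t) + sin(2*t)) is valid.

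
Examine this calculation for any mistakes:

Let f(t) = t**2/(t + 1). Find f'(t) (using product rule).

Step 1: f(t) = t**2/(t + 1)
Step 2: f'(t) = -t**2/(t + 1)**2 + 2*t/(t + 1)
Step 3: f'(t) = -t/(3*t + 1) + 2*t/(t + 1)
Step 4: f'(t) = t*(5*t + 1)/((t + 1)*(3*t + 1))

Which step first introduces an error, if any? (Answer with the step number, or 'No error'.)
Step 3

Step 3 is incorrect due to a wrong exponent.
The step shows: -t/(3*t + 1) + 2*t/(t + 1)
The correct value should be: -t**2/(t**2 + 2*t + 1) + 2*t/(t + 1)

Explanation: The exponent 2 on t was incorrectly written as 1: the term -t**2/(t**2 + 2*t + 1) was incorrectly written as -t/(3*t + 1)
The later steps are derived from this incorrect expression, so the error originates in Step 3.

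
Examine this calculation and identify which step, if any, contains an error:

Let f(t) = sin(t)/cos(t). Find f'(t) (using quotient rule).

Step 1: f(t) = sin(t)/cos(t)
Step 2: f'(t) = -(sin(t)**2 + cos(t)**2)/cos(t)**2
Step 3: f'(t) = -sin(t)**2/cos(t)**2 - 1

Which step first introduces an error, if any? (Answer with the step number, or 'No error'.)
Step 2

Step 2 is incorrect due to a sign flip.
The step shows: -(sin(t)**2 + cos(t)**2)/cos(t)**2
The correct value should be: (sin(t)**2 + cos(t)**2)/cos(t)**2

Explanation: The sign of the whole expression was flipped: the term (sin(t)**2 + cos(t)**2)/cos(t)**2 was incorrectly written as -(sin(t)**2 + cos(t)**2)/cos(t)**2
The later steps are derived from this incorrect expression, so the error originates in Step 2.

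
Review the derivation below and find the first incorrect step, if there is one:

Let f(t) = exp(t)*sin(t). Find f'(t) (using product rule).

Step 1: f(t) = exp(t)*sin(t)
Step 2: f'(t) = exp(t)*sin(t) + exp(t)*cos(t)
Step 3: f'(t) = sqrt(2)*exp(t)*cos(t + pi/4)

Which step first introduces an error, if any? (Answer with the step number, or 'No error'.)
Step 3

Step 3 is incorrect due to a wrong trig function.
The step shows: sqrt(2)*exp(t)*cos(t + pi/4)
The correct value should be: sqrt(2)*exp(t)*sin(t + pi/4)

Explanation: sin(t + pi/4) was incorrectly written as cos(t + pi/4): the term sqrt(2)*exp(t)*sin(t + pi/4) was incorrectly written as sqrt(2)*exp(t)*cos(t + pi/4)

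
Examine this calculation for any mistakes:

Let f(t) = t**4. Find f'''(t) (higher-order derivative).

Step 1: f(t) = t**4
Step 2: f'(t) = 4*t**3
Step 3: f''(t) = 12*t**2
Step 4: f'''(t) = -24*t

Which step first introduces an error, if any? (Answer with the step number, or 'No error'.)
Step 4

Step 4 is incorrect due to a sign flip.
The step shows: -24*t
The correct value should be: 24*t

Explanation: The sign of the whole expression was flipped: the term 24*t was incorrectly written as -24*t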